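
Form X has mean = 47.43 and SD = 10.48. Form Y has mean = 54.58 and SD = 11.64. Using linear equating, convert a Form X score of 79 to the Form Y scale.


slope = SD_Y / SD_X = 11.64 / 10.48 ~ 1.1107
intercept = mean_Y - slope * mean_X = 54.58 - (11.64 / 10.48) * 47.43 ~ 1.9001
Y = slope * X + intercept. To avoid rounding drift from the rounded slope/intercept, evaluate the equivalent form Y = mean_Y + SD_Y * (X - mean_X) / SD_X at full precision:
Y = 54.58 + 11.64 * (79 - 47.43) / 10.48
Y = 54.58 + 11.64 * 31.57 / 10.48
Y = 54.58 + 367.4748 / 10.48
Y = 54.58 + 35.0644
Y = 89.6444

89.6444


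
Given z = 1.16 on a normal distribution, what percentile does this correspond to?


CDF(z) = 0.5 * (1 + erf(z/sqrt(2)))
erf(0.8202) = 0.754
CDF = 0.877
Percentile rank = 0.877 * 100 = 87.7

87.7


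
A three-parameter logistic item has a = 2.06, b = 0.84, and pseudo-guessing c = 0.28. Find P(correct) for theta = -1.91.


logit = 2.06*(-1.91 - 0.84) = -5.665
P* = 1/(1 + exp(--5.665)) = 0.0035
P = 0.28 + (1 - 0.28) * 0.0035
P = 0.2825

0.2825


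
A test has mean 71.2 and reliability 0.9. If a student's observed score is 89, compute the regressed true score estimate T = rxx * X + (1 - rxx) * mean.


T_est = rxx * X + (1 - rxx) * mean
T_est = 0.9 * 89 + 0.1 * 71.2
T_est = 80.1 + 7.12
T_est = 87.22

87.22


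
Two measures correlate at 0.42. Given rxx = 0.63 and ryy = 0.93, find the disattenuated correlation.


r_corrected = rxy / sqrt(rxx * ryy)
= 0.42 / sqrt(0.63 * 0.93)
= 0.42 / sqrt(0.5859)
= 0.42 / 0.765441
r_corrected = 0.5487

0.5487


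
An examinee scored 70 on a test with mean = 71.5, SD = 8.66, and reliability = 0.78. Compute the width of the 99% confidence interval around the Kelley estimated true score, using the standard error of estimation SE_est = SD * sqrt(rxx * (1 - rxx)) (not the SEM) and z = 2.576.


True score estimate = 0.78*70 + 0.22*71.5 = 70.33
SE_est = SD * sqrt(rxx * (1 - rxx)) = 8.66 * sqrt(0.78 * 0.22) = 8.66 * sqrt(0.1716) = 3.587373
CI = T_est +/- z * SE_est, so width = 2 * z * SE_est = 2 * 2.576 * 3.587373
Width = 18.4821

18.4821


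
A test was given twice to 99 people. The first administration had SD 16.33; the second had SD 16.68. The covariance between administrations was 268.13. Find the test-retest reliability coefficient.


r = cov(X,Y) / (SD_X * SD_Y)
r = 268.13 / (16.33 * 16.68)
r = 268.13 / 272.3844
r = 0.9844

0.9844


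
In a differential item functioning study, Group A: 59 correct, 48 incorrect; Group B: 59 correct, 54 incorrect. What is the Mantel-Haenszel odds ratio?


Odds_A = 59/48 = 1.2292
Odds_B = 59/54 = 1.0926
OR = Odds_A / Odds_B = 1.2292 / 1.0926
Exactly, OR = (59 * 54) / (48 * 59) = 3186 / 2832
OR = 1.125

1.125


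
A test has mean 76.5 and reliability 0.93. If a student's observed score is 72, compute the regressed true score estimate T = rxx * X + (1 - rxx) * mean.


T_est = rxx * X + (1 - rxx) * mean
T_est = 0.93 * 72 + 0.07 * 76.5
T_est = 66.96 + 5.355
T_est = 72.315

72.315


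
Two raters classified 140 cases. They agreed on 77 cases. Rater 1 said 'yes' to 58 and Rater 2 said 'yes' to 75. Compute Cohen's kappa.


P_o = 77/140 = 0.55
P_e = (58*75 + 82*65) / 19600 = 0.493878
kappa = (P_o - P_e) / (1 - P_e)
kappa = (0.55 - 0.493878) / (1 - 0.493878)
kappa = 0.1109

0.1109


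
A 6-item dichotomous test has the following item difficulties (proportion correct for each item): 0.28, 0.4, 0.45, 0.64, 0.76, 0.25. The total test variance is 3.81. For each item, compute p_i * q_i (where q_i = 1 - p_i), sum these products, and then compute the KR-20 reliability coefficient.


For each item, compute p_i * q_i:
  Item 1: 0.28 * 0.72 = 0.2016
  Item 2: 0.4 * 0.6 = 0.24
  Item 3: 0.45 * 0.55 = 0.2475
  Item 4: 0.64 * 0.36 = 0.2304
  Item 5: 0.76 * 0.24 = 0.1824
  Item 6: 0.25 * 0.75 = 0.1875
Sum(p_i * q_i) = 0.2016 + 0.24 + 0.2475 + 0.2304 + 0.1824 + 0.1875 = 1.2894
KR-20 = (k/(k-1)) * (1 - Sum(p_i*q_i) / Var_total)
= (6/5) * (1 - 1.2894/3.81)
= 1.2 * 0.6616
KR-20 = 0.7939

0.7939


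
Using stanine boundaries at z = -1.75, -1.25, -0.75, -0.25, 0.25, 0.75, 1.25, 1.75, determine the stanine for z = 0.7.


Stanine boundaries: [-1.75, -1.25, -0.75, -0.25, 0.25, 0.75, 1.25, 1.75]
z = 0.7
Check each boundary:
  z >= -1.75 -> could be stanine 2
  z >= -1.25 -> could be stanine 3
  z >= -0.75 -> could be stanine 4
  z >= -0.25 -> could be stanine 5
  z >= 0.25 -> could be stanine 6
  z < 0.75
  z < 1.25
  z < 1.75
Highest qualifying boundary gives stanine = 6

6


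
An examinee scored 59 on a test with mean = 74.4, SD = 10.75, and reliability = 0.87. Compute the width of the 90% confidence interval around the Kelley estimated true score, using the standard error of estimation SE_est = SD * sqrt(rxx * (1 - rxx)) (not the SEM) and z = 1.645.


True score estimate = 0.87*59 + 0.13*74.4 = 61.002
SE_est = SD * sqrt(rxx * (1 - rxx)) = 10.75 * sqrt(0.87 * 0.13) = 10.75 * sqrt(0.1131) = 3.615262
CI = T_est +/- z * SE_est, so width = 2 * z * SE_est = 2 * 1.645 * 3.615262
Width = 11.8942

11.8942


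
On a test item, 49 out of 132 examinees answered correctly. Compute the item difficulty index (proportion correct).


Item difficulty p = number correct / total examinees
p = 49 / 132
p = 0.3712

0.3712


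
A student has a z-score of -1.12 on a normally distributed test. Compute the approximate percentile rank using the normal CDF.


CDF(z) = 0.5 * (1 + erf(z/sqrt(2)))
erf(-0.792) = -0.7373
CDF = 0.1314
Percentile rank = 0.1314 * 100 = 13.14

13.14


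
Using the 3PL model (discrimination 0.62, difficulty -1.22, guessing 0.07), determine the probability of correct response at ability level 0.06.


logit = 0.62*(0.06 - -1.22) = 0.7936
P* = 1/(1 + exp(-0.7936)) = 0.6886
P = 0.07 + (1 - 0.07) * 0.6886
P = 0.7104

0.7104


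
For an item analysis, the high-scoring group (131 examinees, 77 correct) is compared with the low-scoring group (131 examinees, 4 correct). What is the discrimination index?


p_upper = 77/131 = 0.5878
p_lower = 4/131 = 0.0305
D = 0.5878 - 0.0305 = 0.5573

0.5573


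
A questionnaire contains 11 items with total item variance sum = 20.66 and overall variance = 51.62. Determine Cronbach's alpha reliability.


alpha = (k/(k-1)) * (1 - sum(si^2)/s_total^2)
= (11/10) * (1 - 20.66/51.62)
alpha = 0.6597

0.6597


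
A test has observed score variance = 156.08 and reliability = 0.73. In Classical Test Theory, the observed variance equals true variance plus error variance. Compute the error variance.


var_true = rxx * var_obs = 0.73 * 156.08 = 113.9384
var_error = var_obs - var_true
var_error = 156.08 - 113.9384
var_error = 42.1416

42.1416


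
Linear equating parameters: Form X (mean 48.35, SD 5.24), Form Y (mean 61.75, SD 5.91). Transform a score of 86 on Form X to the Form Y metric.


slope = SD_Y / SD_X = 5.91 / 5.24 ~ 1.1279
intercept = mean_Y - slope * mean_X = 61.75 - (5.91 / 5.24) * 48.35 ~ 7.2178
Y = slope * X + intercept. To avoid rounding drift from the rounded slope/intercept, evaluate the equivalent form Y = mean_Y + SD_Y * (X - mean_X) / SD_X at full precision:
Y = 61.75 + 5.91 * (86 - 48.35) / 5.24
Y = 61.75 + 5.91 * 37.65 / 5.24
Y = 61.75 + 222.5115 / 5.24
Y = 61.75 + 42.464
Y = 104.214

104.214


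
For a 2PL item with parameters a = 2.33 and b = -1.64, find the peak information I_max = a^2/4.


For 2PL, max info at theta = b = -1.64
I_max = a^2 / 4 = 2.33^2 / 4
= 5.4289 / 4
I_max = 1.3572

1.3572


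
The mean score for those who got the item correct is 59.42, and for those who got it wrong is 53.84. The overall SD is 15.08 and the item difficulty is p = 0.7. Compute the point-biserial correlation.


q = 1 - p = 0.3
rpb = ((M1 - M0) / SD) * sqrt(p * q)
rpb = ((59.42 - 53.84) / 15.08) * sqrt(0.7 * 0.3)
rpb = 0.1696

0.1696


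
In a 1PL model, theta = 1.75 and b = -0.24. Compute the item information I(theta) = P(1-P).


P = 1/(1+exp(-(1.75--0.24))) = 0.8797
I = P*(1-P) = 0.8797 * 0.1203
I = 0.1058

0.1058


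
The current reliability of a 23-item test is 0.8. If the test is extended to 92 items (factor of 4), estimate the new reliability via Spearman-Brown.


r_new = (n * rxx) / (1 + (n-1) * rxx)
r_new = (4 * 0.8) / (1 + 3 * 0.8)
r_new = 3.2 / 3.4
r_new = 0.9412

0.9412


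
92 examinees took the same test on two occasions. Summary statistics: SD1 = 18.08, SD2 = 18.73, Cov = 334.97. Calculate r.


r = cov(X,Y) / (SD_X * SD_Y)
r = 334.97 / (18.08 * 18.73)
r = 334.97 / 338.6384
r = 0.9892

0.9892


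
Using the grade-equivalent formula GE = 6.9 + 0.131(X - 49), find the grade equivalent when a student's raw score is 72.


raw - median = 72 - 49 = 23
slope * diff = 0.131 * 23 = 3.013
GE = 6.9 + 3.013
GE = 9.913

9.913


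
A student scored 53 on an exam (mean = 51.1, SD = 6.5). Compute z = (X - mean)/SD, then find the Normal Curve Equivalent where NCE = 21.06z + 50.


z = (X - mean) / SD = (53 - 51.1) / 6.5
z = 1.9 / 6.5
z = 0.2923
NCE = NCE = 21.06z + 50
Carry z at full precision (z = 1.9 / 6.5) into the conversion:
NCE = 21.06 * (1.9 / 6.5) + 50 = 40.014 / 6.5 + 50
NCE = 6.156 + 50
NCE = 56.156

56.156


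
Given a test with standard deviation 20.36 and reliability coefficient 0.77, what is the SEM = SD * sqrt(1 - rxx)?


SEM = SD * sqrt(1 - rxx)
SEM = 20.36 * sqrt(1 - 0.77)
SEM = 20.36 * sqrt(0.23) = 20.36 * 0.479583
SEM = 9.7643

9.7643


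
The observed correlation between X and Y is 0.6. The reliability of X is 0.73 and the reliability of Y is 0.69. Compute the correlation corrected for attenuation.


r_corrected = rxy / sqrt(rxx * ryy)
= 0.6 / sqrt(0.73 * 0.69)
= 0.6 / sqrt(0.5037)
= 0.6 / 0.709718
r_corrected = 0.8454

0.8454


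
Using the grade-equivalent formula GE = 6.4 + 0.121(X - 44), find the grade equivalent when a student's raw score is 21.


raw - median = 21 - 44 = -23
slope * diff = 0.121 * -23 = -2.783
GE = 6.4 + -2.783
GE = 3.617

3.617


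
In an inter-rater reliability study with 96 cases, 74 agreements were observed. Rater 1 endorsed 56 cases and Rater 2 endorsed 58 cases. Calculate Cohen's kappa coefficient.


P_o = 74/96 = 0.770833
P_e = (56*58 + 40*38) / 9216 = 0.517361
kappa = (P_o - P_e) / (1 - P_e)
kappa = (0.770833 - 0.517361) / (1 - 0.517361)
kappa = 0.5252

0.5252


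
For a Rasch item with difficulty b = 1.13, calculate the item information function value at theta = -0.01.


P = 1/(1+exp(-(-0.01-1.13))) = 0.2423
I = P*(1-P) = 0.2423 * 0.7577
I = 0.1836

0.1836


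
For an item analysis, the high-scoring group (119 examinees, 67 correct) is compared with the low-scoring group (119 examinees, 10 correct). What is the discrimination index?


p_upper = 67/119 = 0.563
p_lower = 10/119 = 0.084
D = 0.563 - 0.084 = 0.479

0.479


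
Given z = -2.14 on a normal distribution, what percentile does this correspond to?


CDF(z) = 0.5 * (1 + erf(z/sqrt(2)))
erf(-1.5132) = -0.9676
CDF = 0.0162
Percentile rank = 0.0162 * 100 = 1.62

1.62


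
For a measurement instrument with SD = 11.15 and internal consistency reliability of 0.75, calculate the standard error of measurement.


SEM = SD * sqrt(1 - rxx)
SEM = 11.15 * sqrt(1 - 0.75)
SEM = 11.15 * sqrt(0.25) = 11.15 * 0.5
SEM = 5.575

5.575


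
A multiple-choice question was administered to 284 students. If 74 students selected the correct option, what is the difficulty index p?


Item difficulty p = number correct / total examinees
p = 74 / 284
p = 0.2606

0.2606


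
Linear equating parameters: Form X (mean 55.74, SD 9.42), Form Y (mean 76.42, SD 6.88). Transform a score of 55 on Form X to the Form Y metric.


slope = SD_Y / SD_X = 6.88 / 9.42 ~ 0.7304
intercept = mean_Y - slope * mean_X = 76.42 - (6.88 / 9.42) * 55.74 ~ 35.7097
Y = slope * X + intercept. To avoid rounding drift from the rounded slope/intercept, evaluate the equivalent form Y = mean_Y + SD_Y * (X - mean_X) / SD_X at full precision:
Y = 76.42 + 6.88 * (55 - 55.74) / 9.42
Y = 76.42 - 6.88 * 0.74 / 9.42
Y = 76.42 - 5.0912 / 9.42
Y = 76.42 - 0.5405
Y = 75.8795

75.8795


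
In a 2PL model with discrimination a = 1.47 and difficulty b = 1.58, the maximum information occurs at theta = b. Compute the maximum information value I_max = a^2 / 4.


For 2PL, max info at theta = b = 1.58
I_max = a^2 / 4 = 1.47^2 / 4
= 2.1609 / 4
I_max = 0.5402

0.5402


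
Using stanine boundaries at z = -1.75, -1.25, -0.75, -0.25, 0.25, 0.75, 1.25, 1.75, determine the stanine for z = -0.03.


Stanine boundaries: [-1.75, -1.25, -0.75, -0.25, 0.25, 0.75, 1.25, 1.75]
z = -0.03
Check each boundary:
  z >= -1.75 -> could be stanine 2
  z >= -1.25 -> could be stanine 3
  z >= -0.75 -> could be stanine 4
  z >= -0.25 -> could be stanine 5
  z < 0.25
  z < 0.75
  z < 1.25
  z < 1.75
Highest qualifying boundary gives stanine = 5

5


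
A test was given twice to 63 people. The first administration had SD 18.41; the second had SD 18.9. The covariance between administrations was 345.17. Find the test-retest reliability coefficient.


r = cov(X,Y) / (SD_X * SD_Y)
r = 345.17 / (18.41 * 18.9)
r = 345.17 / 347.949
r = 0.992

0.992


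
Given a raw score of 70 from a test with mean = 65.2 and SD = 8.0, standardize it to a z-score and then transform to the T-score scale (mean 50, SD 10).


z = (X - mean) / SD = (70 - 65.2) / 8.0
z = 4.8 / 8.0
z = 0.6
T-score = T = 50 + 10z
Carry z at full precision (z = 4.8 / 8.0) into the conversion:
T-score = 50 + 10 * (4.8 / 8.0) = 50 + 48 / 8.0
T-score = 50 + 6.0
T-score = 56.0

56.0


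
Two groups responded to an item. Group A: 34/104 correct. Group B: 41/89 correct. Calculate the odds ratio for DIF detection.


Odds_A = 34/70 = 0.4857
Odds_B = 41/48 = 0.8542
OR = Odds_A / Odds_B = 0.4857 / 0.8542
Exactly, OR = (34 * 48) / (70 * 41) = 1632 / 2870
OR = 0.5686

0.5686


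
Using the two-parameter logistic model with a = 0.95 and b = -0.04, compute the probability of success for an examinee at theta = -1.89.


a*(theta - b) = 0.95 * (-1.89 - -0.04) = -1.7575
exp(--1.7575) = 5.7979
P = 1 / (1 + 5.7979)
P = 0.1471

0.1471


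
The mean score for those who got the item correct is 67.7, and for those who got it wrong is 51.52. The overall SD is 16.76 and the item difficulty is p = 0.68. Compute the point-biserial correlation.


q = 1 - p = 0.32
rpb = ((M1 - M0) / SD) * sqrt(p * q)
rpb = ((67.7 - 51.52) / 16.76) * sqrt(0.68 * 0.32)
rpb = 0.4503

0.4503


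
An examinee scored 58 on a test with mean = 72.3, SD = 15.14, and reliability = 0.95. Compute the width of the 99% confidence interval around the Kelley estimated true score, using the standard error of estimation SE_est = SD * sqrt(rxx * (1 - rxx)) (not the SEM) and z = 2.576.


True score estimate = 0.95*58 + 0.05*72.3 = 58.715
SE_est = SD * sqrt(rxx * (1 - rxx)) = 15.14 * sqrt(0.95 * 0.05) = 15.14 * sqrt(0.0475) = 3.299687
CI = T_est +/- z * SE_est, so width = 2 * z * SE_est = 2 * 2.576 * 3.299687
Width = 17.0

17.0


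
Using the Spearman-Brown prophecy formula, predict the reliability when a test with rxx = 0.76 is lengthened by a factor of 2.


r_new = (n * rxx) / (1 + (n-1) * rxx)
r_new = (2 * 0.76) / (1 + 1 * 0.76)
r_new = 1.52 / 1.76
r_new = 0.8636

0.8636


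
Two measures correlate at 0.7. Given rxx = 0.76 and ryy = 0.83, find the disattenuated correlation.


r_corrected = rxy / sqrt(rxx * ryy)
= 0.7 / sqrt(0.76 * 0.83)
= 0.7 / sqrt(0.6308)
= 0.7 / 0.794229
r_corrected = 0.8814

0.8814


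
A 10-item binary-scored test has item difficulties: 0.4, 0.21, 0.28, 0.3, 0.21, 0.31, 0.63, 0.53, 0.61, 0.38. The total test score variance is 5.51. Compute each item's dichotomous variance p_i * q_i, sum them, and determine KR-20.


For each item, compute p_i * q_i:
  Item 1: 0.4 * 0.6 = 0.24
  Item 2: 0.21 * 0.79 = 0.1659
  Item 3: 0.28 * 0.72 = 0.2016
  Item 4: 0.3 * 0.7 = 0.21
  Item 5: 0.21 * 0.79 = 0.1659
  Item 6: 0.31 * 0.69 = 0.2139
  Item 7: 0.63 * 0.37 = 0.2331
  Item 8: 0.53 * 0.47 = 0.2491
  Item 9: 0.61 * 0.39 = 0.2379
  Item 10: 0.38 * 0.62 = 0.2356
Sum(p_i * q_i) = 0.24 + 0.1659 + 0.2016 + 0.21 + 0.1659 + 0.2139 + 0.2331 + 0.2491 + 0.2379 + 0.2356 = 2.153
KR-20 = (k/(k-1)) * (1 - Sum(p_i*q_i) / Var_total)
= (10/9) * (1 - 2.153/5.51)
= 1.1111 * 0.6093
KR-20 = 0.677

0.677


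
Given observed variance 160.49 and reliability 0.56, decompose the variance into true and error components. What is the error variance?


var_true = rxx * var_obs = 0.56 * 160.49 = 89.8744
var_error = var_obs - var_true
var_error = 160.49 - 89.8744
var_error = 70.6156

70.6156


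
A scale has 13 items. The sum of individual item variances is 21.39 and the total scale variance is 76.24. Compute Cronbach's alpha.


alpha = (k/(k-1)) * (1 - sum(si^2)/s_total^2)
= (13/12) * (1 - 21.39/76.24)
alpha = 0.7794

0.7794


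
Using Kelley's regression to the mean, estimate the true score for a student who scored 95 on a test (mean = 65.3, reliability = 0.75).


T_est = rxx * X + (1 - rxx) * mean
T_est = 0.75 * 95 + 0.25 * 65.3
T_est = 71.25 + 16.325
T_est = 87.575

87.575


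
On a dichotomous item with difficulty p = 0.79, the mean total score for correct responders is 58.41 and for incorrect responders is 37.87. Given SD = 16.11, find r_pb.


q = 1 - p = 0.21
rpb = ((M1 - M0) / SD) * sqrt(p * q)
rpb = ((58.41 - 37.87) / 16.11) * sqrt(0.79 * 0.21)
rpb = 0.5193

0.5193


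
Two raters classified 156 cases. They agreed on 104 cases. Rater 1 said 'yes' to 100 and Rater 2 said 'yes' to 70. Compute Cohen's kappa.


P_o = 104/156 = 0.666667
P_e = (100*70 + 56*86) / 24336 = 0.485536
kappa = (P_o - P_e) / (1 - P_e)
kappa = (0.666667 - 0.485536) / (1 - 0.485536)
kappa = 0.3521

0.3521


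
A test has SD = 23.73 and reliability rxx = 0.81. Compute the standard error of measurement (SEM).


SEM = SD * sqrt(1 - rxx)
SEM = 23.73 * sqrt(1 - 0.81)
SEM = 23.73 * sqrt(0.19) = 23.73 * 0.43589
SEM = 10.3437

10.3437


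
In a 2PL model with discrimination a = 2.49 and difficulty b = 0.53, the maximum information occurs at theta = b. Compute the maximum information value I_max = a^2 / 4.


For 2PL, max info at theta = b = 0.53
I_max = a^2 / 4 = 2.49^2 / 4
= 6.2001 / 4
I_max = 1.55

1.55


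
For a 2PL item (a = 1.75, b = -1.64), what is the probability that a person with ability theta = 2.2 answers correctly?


a*(theta - b) = 1.75 * (2.2 - -1.64) = 6.72
exp(-6.72) = 0.0012
P = 1 / (1 + 0.0012)
P = 0.9988

0.9988


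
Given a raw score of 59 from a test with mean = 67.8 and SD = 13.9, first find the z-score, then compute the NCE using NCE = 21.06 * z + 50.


z = (X - mean) / SD = (59 - 67.8) / 13.9
z = -8.8 / 13.9
z = -0.6331
NCE = NCE = 21.06z + 50
Carry z at full precision (z = -8.8 / 13.9) into the conversion:
NCE = 21.06 * (-8.8 / 13.9) + 50 = -185.328 / 13.9 + 50
NCE = -13.3329 + 50
NCE = 36.6671

36.6671


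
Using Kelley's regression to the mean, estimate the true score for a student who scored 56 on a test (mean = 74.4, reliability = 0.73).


T_est = rxx * X + (1 - rxx) * mean
T_est = 0.73 * 56 + 0.27 * 74.4
T_est = 40.88 + 20.088
T_est = 60.968

60.968


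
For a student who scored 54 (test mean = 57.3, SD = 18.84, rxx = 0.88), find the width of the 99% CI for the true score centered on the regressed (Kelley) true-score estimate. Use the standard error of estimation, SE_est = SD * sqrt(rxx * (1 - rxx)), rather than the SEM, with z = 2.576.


True score estimate = 0.88*54 + 0.12*57.3 = 54.396
SE_est = SD * sqrt(rxx * (1 - rxx)) = 18.84 * sqrt(0.88 * 0.12) = 18.84 * sqrt(0.1056) = 6.122275
CI = T_est +/- z * SE_est, so width = 2 * z * SE_est = 2 * 2.576 * 6.122275
Width = 31.542

31.542


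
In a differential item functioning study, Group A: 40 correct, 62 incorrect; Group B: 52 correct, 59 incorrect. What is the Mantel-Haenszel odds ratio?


Odds_A = 40/62 = 0.6452
Odds_B = 52/59 = 0.8814
OR = Odds_A / Odds_B = 0.6452 / 0.8814
Exactly, OR = (40 * 59) / (62 * 52) = 2360 / 3224
OR = 0.732

0.732


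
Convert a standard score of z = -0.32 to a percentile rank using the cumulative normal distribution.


CDF(z) = 0.5 * (1 + erf(z/sqrt(2)))
erf(-0.2263) = -0.251
CDF = 0.3745
Percentile rank = 0.3745 * 100 = 37.45

37.45


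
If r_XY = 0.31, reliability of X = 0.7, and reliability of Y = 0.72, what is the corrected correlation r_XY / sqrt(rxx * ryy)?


r_corrected = rxy / sqrt(rxx * ryy)
= 0.31 / sqrt(0.7 * 0.72)
= 0.31 / sqrt(0.504)
= 0.31 / 0.70993
r_corrected = 0.4367

0.4367


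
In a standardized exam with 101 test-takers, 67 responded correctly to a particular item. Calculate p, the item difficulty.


Item difficulty p = number correct / total examinees
p = 67 / 101
p = 0.6634

0.6634


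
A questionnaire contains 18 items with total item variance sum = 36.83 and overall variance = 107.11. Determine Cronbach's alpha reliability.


alpha = (k/(k-1)) * (1 - sum(si^2)/s_total^2)
= (18/17) * (1 - 36.83/107.11)
alpha = 0.6947

0.6947


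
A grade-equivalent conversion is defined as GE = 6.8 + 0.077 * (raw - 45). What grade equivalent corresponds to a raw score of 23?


raw - median = 23 - 45 = -22
slope * diff = 0.077 * -22 = -1.694
GE = 6.8 + -1.694
GE = 5.106

5.106


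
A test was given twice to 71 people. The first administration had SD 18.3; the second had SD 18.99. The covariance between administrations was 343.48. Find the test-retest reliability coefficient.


r = cov(X,Y) / (SD_X * SD_Y)
r = 343.48 / (18.3 * 18.99)
r = 343.48 / 347.517
r = 0.9884

0.9884


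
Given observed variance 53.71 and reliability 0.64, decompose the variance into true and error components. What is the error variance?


var_true = rxx * var_obs = 0.64 * 53.71 = 34.3744
var_error = var_obs - var_true
var_error = 53.71 - 34.3744
var_error = 19.3356

19.3356


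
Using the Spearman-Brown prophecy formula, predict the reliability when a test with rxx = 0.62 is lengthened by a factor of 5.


r_new = (n * rxx) / (1 + (n-1) * rxx)
r_new = (5 * 0.62) / (1 + 4 * 0.62)
r_new = 3.1 / 3.48
r_new = 0.8908

0.8908


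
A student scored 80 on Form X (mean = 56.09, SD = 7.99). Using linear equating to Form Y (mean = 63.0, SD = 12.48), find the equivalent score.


slope = SD_Y / SD_X = 12.48 / 7.99 ~ 1.562
intercept = mean_Y - slope * mean_X = 63.0 - (12.48 / 7.99) * 56.09 ~ -24.6099
Y = slope * X + intercept. To avoid rounding drift from the rounded slope/intercept, evaluate the equivalent form Y = mean_Y + SD_Y * (X - mean_X) / SD_X at full precision:
Y = 63.0 + 12.48 * (80 - 56.09) / 7.99
Y = 63.0 + 12.48 * 23.91 / 7.99
Y = 63.0 + 298.3968 / 7.99
Y = 63.0 + 37.3463
Y = 100.3463

100.3463


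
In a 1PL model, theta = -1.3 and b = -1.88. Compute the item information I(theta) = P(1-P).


P = 1/(1+exp(-(-1.3--1.88))) = 0.6411
I = P*(1-P) = 0.6411 * 0.3589
I = 0.2301

0.2301


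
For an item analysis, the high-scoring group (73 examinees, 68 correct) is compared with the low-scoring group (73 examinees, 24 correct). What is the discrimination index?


p_upper = 68/73 = 0.9315
p_lower = 24/73 = 0.3288
D = 0.9315 - 0.3288 = 0.6027

0.6027


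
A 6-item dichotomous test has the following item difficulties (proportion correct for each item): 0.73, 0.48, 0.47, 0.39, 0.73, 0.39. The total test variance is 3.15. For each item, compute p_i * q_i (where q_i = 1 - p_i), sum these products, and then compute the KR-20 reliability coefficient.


For each item, compute p_i * q_i:
  Item 1: 0.73 * 0.27 = 0.1971
  Item 2: 0.48 * 0.52 = 0.2496
  Item 3: 0.47 * 0.53 = 0.2491
  Item 4: 0.39 * 0.61 = 0.2379
  Item 5: 0.73 * 0.27 = 0.1971
  Item 6: 0.39 * 0.61 = 0.2379
Sum(p_i * q_i) = 0.1971 + 0.2496 + 0.2491 + 0.2379 + 0.1971 + 0.2379 = 1.3687
KR-20 = (k/(k-1)) * (1 - Sum(p_i*q_i) / Var_total)
= (6/5) * (1 - 1.3687/3.15)
= 1.2 * 0.5655
KR-20 = 0.6786

0.6786


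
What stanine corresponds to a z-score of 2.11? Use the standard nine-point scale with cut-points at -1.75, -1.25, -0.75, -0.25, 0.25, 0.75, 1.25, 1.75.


Stanine boundaries: [-1.75, -1.25, -0.75, -0.25, 0.25, 0.75, 1.25, 1.75]
z = 2.11
Check each boundary:
  z >= -1.75 -> could be stanine 2
  z >= -1.25 -> could be stanine 3
  z >= -0.75 -> could be stanine 4
  z >= -0.25 -> could be stanine 5
  z >= 0.25 -> could be stanine 6
  z >= 0.75 -> could be stanine 7
  z >= 1.25 -> could be stanine 8
  z >= 1.75 -> could be stanine 9
Highest qualifying boundary gives stanine = 9

9


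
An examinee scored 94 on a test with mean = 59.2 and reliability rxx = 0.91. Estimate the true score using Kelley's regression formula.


T_est = rxx * X + (1 - rxx) * mean
T_est = 0.91 * 94 + 0.09 * 59.2
T_est = 85.54 + 5.328
T_est = 90.868

90.868


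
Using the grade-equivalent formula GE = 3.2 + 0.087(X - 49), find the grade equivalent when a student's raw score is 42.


raw - median = 42 - 49 = -7
slope * diff = 0.087 * -7 = -0.609
GE = 3.2 + -0.609
GE = 2.591

2.591


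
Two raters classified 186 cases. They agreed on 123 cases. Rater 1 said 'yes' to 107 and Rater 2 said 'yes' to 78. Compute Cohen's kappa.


P_o = 123/186 = 0.66129
P_e = (107*78 + 79*108) / 34596 = 0.48786
kappa = (P_o - P_e) / (1 - P_e)
kappa = (0.66129 - 0.48786) / (1 - 0.48786)
kappa = 0.3386

0.3386


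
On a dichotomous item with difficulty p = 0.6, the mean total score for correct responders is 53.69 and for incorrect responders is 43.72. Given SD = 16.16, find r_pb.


q = 1 - p = 0.4
rpb = ((M1 - M0) / SD) * sqrt(p * q)
rpb = ((53.69 - 43.72) / 16.16) * sqrt(0.6 * 0.4)
rpb = 0.3022

0.3022


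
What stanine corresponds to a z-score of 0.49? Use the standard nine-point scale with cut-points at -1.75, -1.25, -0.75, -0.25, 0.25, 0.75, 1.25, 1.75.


Stanine boundaries: [-1.75, -1.25, -0.75, -0.25, 0.25, 0.75, 1.25, 1.75]
z = 0.49
Check each boundary:
  z >= -1.75 -> could be stanine 2
  z >= -1.25 -> could be stanine 3
  z >= -0.75 -> could be stanine 4
  z >= -0.25 -> could be stanine 5
  z >= 0.25 -> could be stanine 6
  z < 0.75
  z < 1.25
  z < 1.75
Highest qualifying boundary gives stanine = 6

6


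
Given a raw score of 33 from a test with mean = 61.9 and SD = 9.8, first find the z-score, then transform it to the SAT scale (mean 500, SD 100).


z = (X - mean) / SD = (33 - 61.9) / 9.8
z = -28.9 / 9.8
z = -2.949
SAT-scale = SAT = 500 + 100z
Carry z at full precision (z = -28.9 / 9.8) into the conversion:
SAT-scale = 500 + 100 * (-28.9 / 9.8) = 500 + -2890 / 9.8
SAT-scale = 500 + -294.898
SAT-scale = 205.102

205.102


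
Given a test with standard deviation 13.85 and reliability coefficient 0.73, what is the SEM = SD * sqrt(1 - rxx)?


SEM = SD * sqrt(1 - rxx)
SEM = 13.85 * sqrt(1 - 0.73)
SEM = 13.85 * sqrt(0.27) = 13.85 * 0.519615
SEM = 7.1967

7.1967


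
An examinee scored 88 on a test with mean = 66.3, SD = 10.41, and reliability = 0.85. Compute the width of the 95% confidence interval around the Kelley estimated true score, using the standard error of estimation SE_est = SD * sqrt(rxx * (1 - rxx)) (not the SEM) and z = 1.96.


True score estimate = 0.85*88 + 0.15*66.3 = 84.745
SE_est = SD * sqrt(rxx * (1 - rxx)) = 10.41 * sqrt(0.85 * 0.15) = 10.41 * sqrt(0.1275) = 3.717113
CI = T_est +/- z * SE_est, so width = 2 * z * SE_est = 2 * 1.96 * 3.717113
Width = 14.5711

14.5711


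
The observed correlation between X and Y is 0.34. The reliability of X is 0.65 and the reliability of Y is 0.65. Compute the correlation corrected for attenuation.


r_corrected = rxy / sqrt(rxx * ryy)
= 0.34 / sqrt(0.65 * 0.65)
= 0.34 / sqrt(0.4225)
= 0.34 / 0.65
r_corrected = 0.5231

0.5231


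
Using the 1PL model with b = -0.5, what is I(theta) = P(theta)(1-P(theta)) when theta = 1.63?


P = 1/(1+exp(-(1.63--0.5))) = 0.8938
I = P*(1-P) = 0.8938 * 0.1062
I = 0.0949

0.0949


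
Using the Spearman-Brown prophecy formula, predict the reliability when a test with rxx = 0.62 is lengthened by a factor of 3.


r_new = (n * rxx) / (1 + (n-1) * rxx)
r_new = (3 * 0.62) / (1 + 2 * 0.62)
r_new = 1.86 / 2.24
r_new = 0.8304

0.8304


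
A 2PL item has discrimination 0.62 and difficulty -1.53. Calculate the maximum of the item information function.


For 2PL, max info at theta = b = -1.53
I_max = a^2 / 4 = 0.62^2 / 4
= 0.3844 / 4
I_max = 0.0961

0.0961


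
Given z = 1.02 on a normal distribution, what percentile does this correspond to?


CDF(z) = 0.5 * (1 + erf(z/sqrt(2)))
erf(0.7212) = 0.6923
CDF = 0.8461
Percentile rank = 0.8461 * 100 = 84.61

84.61


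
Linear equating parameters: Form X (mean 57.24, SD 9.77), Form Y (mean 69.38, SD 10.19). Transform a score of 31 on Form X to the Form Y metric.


slope = SD_Y / SD_X = 10.19 / 9.77 ~ 1.043
intercept = mean_Y - slope * mean_X = 69.38 - (10.19 / 9.77) * 57.24 ~ 9.6793
Y = slope * X + intercept. To avoid rounding drift from the rounded slope/intercept, evaluate the equivalent form Y = mean_Y + SD_Y * (X - mean_X) / SD_X at full precision:
Y = 69.38 + 10.19 * (31 - 57.24) / 9.77
Y = 69.38 - 10.19 * 26.24 / 9.77
Y = 69.38 - 267.3856 / 9.77
Y = 69.38 - 27.368
Y = 42.012

42.012


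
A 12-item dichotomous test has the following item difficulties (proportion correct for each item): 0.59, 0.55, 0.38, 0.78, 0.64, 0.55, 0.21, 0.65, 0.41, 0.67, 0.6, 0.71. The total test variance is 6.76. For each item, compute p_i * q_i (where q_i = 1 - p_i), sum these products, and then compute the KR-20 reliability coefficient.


For each item, compute p_i * q_i:
  Item 1: 0.59 * 0.41 = 0.2419
  Item 2: 0.55 * 0.45 = 0.2475
  Item 3: 0.38 * 0.62 = 0.2356
  Item 4: 0.78 * 0.22 = 0.1716
  Item 5: 0.64 * 0.36 = 0.2304
  Item 6: 0.55 * 0.45 = 0.2475
  Item 7: 0.21 * 0.79 = 0.1659
  Item 8: 0.65 * 0.35 = 0.2275
  Item 9: 0.41 * 0.59 = 0.2419
  Item 10: 0.67 * 0.33 = 0.2211
  Item 11: 0.6 * 0.4 = 0.24
  Item 12: 0.71 * 0.29 = 0.2059
Sum(p_i * q_i) = 0.2419 + 0.2475 + 0.2356 + 0.1716 + 0.2304 + 0.2475 + 0.1659 + 0.2275 + 0.2419 + 0.2211 + 0.24 + 0.2059 = 2.6768
KR-20 = (k/(k-1)) * (1 - Sum(p_i*q_i) / Var_total)
= (12/11) * (1 - 2.6768/6.76)
= 1.0909 * 0.604
KR-20 = 0.6589

0.6589


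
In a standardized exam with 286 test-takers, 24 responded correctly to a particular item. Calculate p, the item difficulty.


Item difficulty p = number correct / total examinees
p = 24 / 286
p = 0.0839

0.0839


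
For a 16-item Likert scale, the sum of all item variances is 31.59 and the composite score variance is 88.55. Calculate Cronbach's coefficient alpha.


alpha = (k/(k-1)) * (1 - sum(si^2)/s_total^2)
= (16/15) * (1 - 31.59/88.55)
alpha = 0.6861

0.6861


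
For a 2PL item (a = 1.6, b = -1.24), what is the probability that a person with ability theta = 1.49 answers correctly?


a*(theta - b) = 1.6 * (1.49 - -1.24) = 4.368
exp(-4.368) = 0.0127
P = 1 / (1 + 0.0127)
P = 0.9875

0.9875


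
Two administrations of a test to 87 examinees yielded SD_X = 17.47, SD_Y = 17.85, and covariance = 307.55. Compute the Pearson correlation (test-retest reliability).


r = cov(X,Y) / (SD_X * SD_Y)
r = 307.55 / (17.47 * 17.85)
r = 307.55 / 311.8395
r = 0.9862

0.9862


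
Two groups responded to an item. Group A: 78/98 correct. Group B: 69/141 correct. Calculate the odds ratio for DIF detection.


Odds_A = 78/20 = 3.9
Odds_B = 69/72 = 0.9583
OR = Odds_A / Odds_B = 3.9 / 0.9583
Exactly, OR = (78 * 72) / (20 * 69) = 5616 / 1380
OR = 4.0696

4.0696


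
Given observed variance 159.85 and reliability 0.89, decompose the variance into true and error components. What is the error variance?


var_true = rxx * var_obs = 0.89 * 159.85 = 142.2665
var_error = var_obs - var_true
var_error = 159.85 - 142.2665
var_error = 17.5835

17.5835


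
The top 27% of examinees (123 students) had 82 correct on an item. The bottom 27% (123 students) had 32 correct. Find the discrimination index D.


p_upper = 82/123 = 0.6667
p_lower = 32/123 = 0.2602
D = 0.6667 - 0.2602 = 0.4065

0.4065


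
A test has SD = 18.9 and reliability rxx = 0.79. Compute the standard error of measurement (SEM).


SEM = SD * sqrt(1 - rxx)
SEM = 18.9 * sqrt(1 - 0.79)
SEM = 18.9 * sqrt(0.21) = 18.9 * 0.458258
SEM = 8.6611

8.6611


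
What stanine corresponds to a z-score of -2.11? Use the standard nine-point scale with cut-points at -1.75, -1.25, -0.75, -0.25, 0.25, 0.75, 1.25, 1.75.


Stanine boundaries: [-1.75, -1.25, -0.75, -0.25, 0.25, 0.75, 1.25, 1.75]
z = -2.11
Check each boundary:
  z < -1.75
  z < -1.25
  z < -0.75
  z < -0.25
  z < 0.25
  z < 0.75
  z < 1.25
  z < 1.75
Highest qualifying boundary gives stanine = 1

1


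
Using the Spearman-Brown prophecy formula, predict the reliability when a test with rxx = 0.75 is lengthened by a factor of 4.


r_new = (n * rxx) / (1 + (n-1) * rxx)
r_new = (4 * 0.75) / (1 + 3 * 0.75)
r_new = 3.0 / 3.25
r_new = 0.9231

0.9231


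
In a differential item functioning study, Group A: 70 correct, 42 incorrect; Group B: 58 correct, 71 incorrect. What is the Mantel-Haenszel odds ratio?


Odds_A = 70/42 = 1.6667
Odds_B = 58/71 = 0.8169
OR = Odds_A / Odds_B = 1.6667 / 0.8169
Exactly, OR = (70 * 71) / (42 * 58) = 4970 / 2436
OR = 2.0402

2.0402


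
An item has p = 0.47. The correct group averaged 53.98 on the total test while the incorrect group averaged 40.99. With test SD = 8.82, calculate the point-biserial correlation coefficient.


q = 1 - p = 0.53
rpb = ((M1 - M0) / SD) * sqrt(p * q)
rpb = ((53.98 - 40.99) / 8.82) * sqrt(0.47 * 0.53)
rpb = 0.7351

0.7351


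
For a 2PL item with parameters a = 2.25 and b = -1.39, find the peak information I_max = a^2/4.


For 2PL, max info at theta = b = -1.39
I_max = a^2 / 4 = 2.25^2 / 4
= 5.0625 / 4
I_max = 1.2656

1.2656


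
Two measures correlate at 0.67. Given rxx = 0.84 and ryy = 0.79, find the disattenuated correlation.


r_corrected = rxy / sqrt(rxx * ryy)
= 0.67 / sqrt(0.84 * 0.79)
= 0.67 / sqrt(0.6636)
= 0.67 / 0.814616
r_corrected = 0.8225

0.8225


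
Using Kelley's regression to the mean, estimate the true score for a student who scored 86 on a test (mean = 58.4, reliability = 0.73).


T_est = rxx * X + (1 - rxx) * mean
T_est = 0.73 * 86 + 0.27 * 58.4
T_est = 62.78 + 15.768
T_est = 78.548

78.548


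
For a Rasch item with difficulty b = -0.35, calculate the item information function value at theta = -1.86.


P = 1/(1+exp(-(-1.86--0.35))) = 0.1809
I = P*(1-P) = 0.1809 * 0.8191
I = 0.1482

0.1482


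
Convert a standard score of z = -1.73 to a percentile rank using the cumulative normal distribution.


CDF(z) = 0.5 * (1 + erf(z/sqrt(2)))
erf(-1.2233) = -0.9164
CDF = 0.0418
Percentile rank = 0.0418 * 100 = 4.18

4.18


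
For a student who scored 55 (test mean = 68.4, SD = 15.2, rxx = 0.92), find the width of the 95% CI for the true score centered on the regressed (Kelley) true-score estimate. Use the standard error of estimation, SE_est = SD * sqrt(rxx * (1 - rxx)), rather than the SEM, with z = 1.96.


True score estimate = 0.92*55 + 0.08*68.4 = 56.072
SE_est = SD * sqrt(rxx * (1 - rxx)) = 15.2 * sqrt(0.92 * 0.08) = 15.2 * sqrt(0.0736) = 4.123657
CI = T_est +/- z * SE_est, so width = 2 * z * SE_est = 2 * 1.96 * 4.123657
Width = 16.1647

16.1647


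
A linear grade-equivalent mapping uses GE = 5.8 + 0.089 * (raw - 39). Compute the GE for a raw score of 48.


raw - median = 48 - 39 = 9
slope * diff = 0.089 * 9 = 0.801
GE = 5.8 + 0.801
GE = 6.601

6.601


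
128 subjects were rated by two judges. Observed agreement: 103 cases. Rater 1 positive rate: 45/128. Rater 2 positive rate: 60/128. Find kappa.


P_o = 103/128 = 0.804688
P_e = (45*60 + 83*68) / 16384 = 0.509277
kappa = (P_o - P_e) / (1 - P_e)
kappa = (0.804688 - 0.509277) / (1 - 0.509277)
kappa = 0.602

0.602


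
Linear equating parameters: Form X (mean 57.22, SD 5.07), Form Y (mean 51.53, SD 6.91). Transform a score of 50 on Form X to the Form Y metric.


slope = SD_Y / SD_X = 6.91 / 5.07 ~ 1.3629
intercept = mean_Y - slope * mean_X = 51.53 - (6.91 / 5.07) * 57.22 ~ -26.4562
Y = slope * X + intercept. To avoid rounding drift from the rounded slope/intercept, evaluate the equivalent form Y = mean_Y + SD_Y * (X - mean_X) / SD_X at full precision:
Y = 51.53 + 6.91 * (50 - 57.22) / 5.07
Y = 51.53 - 6.91 * 7.22 / 5.07
Y = 51.53 - 49.8902 / 5.07
Y = 51.53 - 9.8403
Y = 41.6897

41.6897


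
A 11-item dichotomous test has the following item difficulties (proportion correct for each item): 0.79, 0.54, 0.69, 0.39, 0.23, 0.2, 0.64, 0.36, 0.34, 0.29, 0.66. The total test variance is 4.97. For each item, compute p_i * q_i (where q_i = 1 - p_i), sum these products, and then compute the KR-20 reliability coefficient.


For each item, compute p_i * q_i:
  Item 1: 0.79 * 0.21 = 0.1659
  Item 2: 0.54 * 0.46 = 0.2484
  Item 3: 0.69 * 0.31 = 0.2139
  Item 4: 0.39 * 0.61 = 0.2379
  Item 5: 0.23 * 0.77 = 0.1771
  Item 6: 0.2 * 0.8 = 0.16
  Item 7: 0.64 * 0.36 = 0.2304
  Item 8: 0.36 * 0.64 = 0.2304
  Item 9: 0.34 * 0.66 = 0.2244
  Item 10: 0.29 * 0.71 = 0.2059
  Item 11: 0.66 * 0.34 = 0.2244
Sum(p_i * q_i) = 0.1659 + 0.2484 + 0.2139 + 0.2379 + 0.1771 + 0.16 + 0.2304 + 0.2304 + 0.2244 + 0.2059 + 0.2244 = 2.3187
KR-20 = (k/(k-1)) * (1 - Sum(p_i*q_i) / Var_total)
= (11/10) * (1 - 2.3187/4.97)
= 1.1 * 0.5335
KR-20 = 0.5868

0.5868


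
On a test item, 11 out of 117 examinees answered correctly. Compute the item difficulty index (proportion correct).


Item difficulty p = number correct / total examinees
p = 11 / 117
p = 0.094

0.094


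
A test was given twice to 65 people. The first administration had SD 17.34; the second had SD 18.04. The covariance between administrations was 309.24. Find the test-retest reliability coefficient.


r = cov(X,Y) / (SD_X * SD_Y)
r = 309.24 / (17.34 * 18.04)
r = 309.24 / 312.8136
r = 0.9886

0.9886


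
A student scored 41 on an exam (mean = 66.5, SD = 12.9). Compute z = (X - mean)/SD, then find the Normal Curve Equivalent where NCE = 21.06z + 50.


z = (X - mean) / SD = (41 - 66.5) / 12.9
z = -25.5 / 12.9
z = -1.9767
NCE = NCE = 21.06z + 50
Carry z at full precision (z = -25.5 / 12.9) into the conversion:
NCE = 21.06 * (-25.5 / 12.9) + 50 = -537.03 / 12.9 + 50
NCE = -41.6302 + 50
NCE = 8.3698

8.3698


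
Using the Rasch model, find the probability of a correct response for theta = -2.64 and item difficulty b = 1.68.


theta - b = -2.64 - 1.68 = -4.32
exp(-(theta - b)) = exp(4.32) = 75.1886
P = 1 / (1 + 75.1886)
P = 0.0131

0.0131


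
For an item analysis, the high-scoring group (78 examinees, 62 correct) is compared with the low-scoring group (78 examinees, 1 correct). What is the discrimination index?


p_upper = 62/78 = 0.7949
p_lower = 1/78 = 0.0128
D = 0.7949 - 0.0128 = 0.7821

0.7821


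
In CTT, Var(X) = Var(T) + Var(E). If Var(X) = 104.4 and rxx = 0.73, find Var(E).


var_true = rxx * var_obs = 0.73 * 104.4 = 76.212
var_error = var_obs - var_true
var_error = 104.4 - 76.212
var_error = 28.188

28.188


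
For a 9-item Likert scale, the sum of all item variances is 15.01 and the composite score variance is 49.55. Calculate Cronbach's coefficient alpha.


alpha = (k/(k-1)) * (1 - sum(si^2)/s_total^2)
= (9/8) * (1 - 15.01/49.55)
alpha = 0.7842

0.7842


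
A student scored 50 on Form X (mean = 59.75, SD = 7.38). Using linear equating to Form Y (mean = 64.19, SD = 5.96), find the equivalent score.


slope = SD_Y / SD_X = 5.96 / 7.38 ~ 0.8076
intercept = mean_Y - slope * mean_X = 64.19 - (5.96 / 7.38) * 59.75 ~ 15.9366
Y = slope * X + intercept. To avoid rounding drift from the rounded slope/intercept, evaluate the equivalent form Y = mean_Y + SD_Y * (X - mean_X) / SD_X at full precision:
Y = 64.19 + 5.96 * (50 - 59.75) / 7.38
Y = 64.19 - 5.96 * 9.75 / 7.38
Y = 64.19 - 58.11 / 7.38
Y = 64.19 - 7.874
Y = 56.316

56.316


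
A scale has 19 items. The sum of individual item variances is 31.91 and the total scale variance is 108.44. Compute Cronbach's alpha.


alpha = (k/(k-1)) * (1 - sum(si^2)/s_total^2)
= (19/18) * (1 - 31.91/108.44)
alpha = 0.7449

0.7449


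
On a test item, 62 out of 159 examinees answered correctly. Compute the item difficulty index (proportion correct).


Item difficulty p = number correct / total examinees
p = 62 / 159
p = 0.3899

0.3899
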